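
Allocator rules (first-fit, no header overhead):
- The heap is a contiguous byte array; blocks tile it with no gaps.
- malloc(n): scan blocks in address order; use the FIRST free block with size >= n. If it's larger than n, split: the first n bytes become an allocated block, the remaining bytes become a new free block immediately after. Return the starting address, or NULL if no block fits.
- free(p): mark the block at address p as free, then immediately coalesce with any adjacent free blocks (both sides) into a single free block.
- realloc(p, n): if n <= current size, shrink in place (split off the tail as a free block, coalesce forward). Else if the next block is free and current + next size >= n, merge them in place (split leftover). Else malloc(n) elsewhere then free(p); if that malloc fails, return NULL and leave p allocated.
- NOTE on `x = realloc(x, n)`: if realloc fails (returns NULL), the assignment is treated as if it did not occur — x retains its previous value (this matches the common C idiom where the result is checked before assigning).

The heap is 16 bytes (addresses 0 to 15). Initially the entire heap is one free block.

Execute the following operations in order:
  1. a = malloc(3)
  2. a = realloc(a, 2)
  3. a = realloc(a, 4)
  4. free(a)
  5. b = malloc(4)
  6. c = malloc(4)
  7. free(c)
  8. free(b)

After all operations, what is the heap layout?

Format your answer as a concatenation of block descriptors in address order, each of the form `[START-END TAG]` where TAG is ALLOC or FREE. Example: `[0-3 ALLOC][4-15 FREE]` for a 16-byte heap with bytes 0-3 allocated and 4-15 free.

Answer: [0-15 FREE]

Derivation:
Op 1: a = malloc(3) -> a = 0; heap: [0-2 ALLOC][3-15 FREE]
Op 2: a = realloc(a, 2) -> a = 0; heap: [0-1 ALLOC][2-15 FREE]
Op 3: a = realloc(a, 4) -> a = 0; heap: [0-3 ALLOC][4-15 FREE]
Op 4: free(a) -> (freed a); heap: [0-15 FREE]
Op 5: b = malloc(4) -> b = 0; heap: [0-3 ALLOC][4-15 FREE]
Op 6: c = malloc(4) -> c = 4; heap: [0-3 ALLOC][4-7 ALLOC][8-15 FREE]
Op 7: free(c) -> (freed c); heap: [0-3 ALLOC][4-15 FREE]
Op 8: free(b) -> (freed b); heap: [0-15 FREE]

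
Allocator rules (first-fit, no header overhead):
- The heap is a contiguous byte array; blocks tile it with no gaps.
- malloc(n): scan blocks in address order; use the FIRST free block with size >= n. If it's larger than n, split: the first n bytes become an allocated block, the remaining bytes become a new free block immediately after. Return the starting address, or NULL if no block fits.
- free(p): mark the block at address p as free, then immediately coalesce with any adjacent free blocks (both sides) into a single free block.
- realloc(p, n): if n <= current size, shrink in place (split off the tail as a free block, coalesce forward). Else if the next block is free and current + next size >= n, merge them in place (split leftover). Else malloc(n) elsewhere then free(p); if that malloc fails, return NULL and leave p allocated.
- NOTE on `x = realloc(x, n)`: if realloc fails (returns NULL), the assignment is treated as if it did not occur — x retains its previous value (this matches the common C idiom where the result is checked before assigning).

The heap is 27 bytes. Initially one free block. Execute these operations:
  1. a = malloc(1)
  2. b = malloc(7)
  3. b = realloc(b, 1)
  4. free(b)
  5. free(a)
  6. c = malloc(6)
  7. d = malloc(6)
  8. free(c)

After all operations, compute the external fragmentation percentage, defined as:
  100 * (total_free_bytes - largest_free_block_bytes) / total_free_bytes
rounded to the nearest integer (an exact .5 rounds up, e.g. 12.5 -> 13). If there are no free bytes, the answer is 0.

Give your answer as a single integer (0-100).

Op 1: a = malloc(1) -> a = 0; heap: [0-0 ALLOC][1-26 FREE]
Op 2: b = malloc(7) -> b = 1; heap: [0-0 ALLOC][1-7 ALLOC][8-26 FREE]
Op 3: b = realloc(b, 1) -> b = 1; heap: [0-0 ALLOC][1-1 ALLOC][2-26 FREE]
Op 4: free(b) -> (freed b); heap: [0-0 ALLOC][1-26 FREE]
Op 5: free(a) -> (freed a); heap: [0-26 FREE]
Op 6: c = malloc(6) -> c = 0; heap: [0-5 ALLOC][6-26 FREE]
Op 7: d = malloc(6) -> d = 6; heap: [0-5 ALLOC][6-11 ALLOC][12-26 FREE]
Op 8: free(c) -> (freed c); heap: [0-5 FREE][6-11 ALLOC][12-26 FREE]
Free blocks: [6 15] total_free=21 largest=15 -> 100*(21-15)/21 = 600/21 ≈ 28.571 -> rounds to 29

Answer: 29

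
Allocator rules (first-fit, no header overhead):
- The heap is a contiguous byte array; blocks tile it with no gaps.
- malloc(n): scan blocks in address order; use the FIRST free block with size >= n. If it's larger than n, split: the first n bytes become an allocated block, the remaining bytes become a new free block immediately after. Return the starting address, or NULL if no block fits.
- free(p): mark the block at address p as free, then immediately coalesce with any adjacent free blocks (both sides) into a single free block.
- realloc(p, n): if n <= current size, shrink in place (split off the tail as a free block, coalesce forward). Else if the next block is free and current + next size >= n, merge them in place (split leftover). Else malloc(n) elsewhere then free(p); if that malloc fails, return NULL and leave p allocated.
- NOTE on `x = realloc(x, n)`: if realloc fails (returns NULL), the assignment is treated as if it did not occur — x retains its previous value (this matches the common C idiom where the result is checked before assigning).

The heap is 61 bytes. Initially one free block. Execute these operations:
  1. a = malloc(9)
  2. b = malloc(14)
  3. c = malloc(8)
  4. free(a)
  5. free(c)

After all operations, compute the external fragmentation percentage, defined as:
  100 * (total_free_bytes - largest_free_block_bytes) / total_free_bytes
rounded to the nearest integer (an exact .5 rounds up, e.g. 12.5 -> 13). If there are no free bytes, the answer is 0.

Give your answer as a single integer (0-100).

Op 1: a = malloc(9) -> a = 0; heap: [0-8 ALLOC][9-60 FREE]
Op 2: b = malloc(14) -> b = 9; heap: [0-8 ALLOC][9-22 ALLOC][23-60 FREE]
Op 3: c = malloc(8) -> c = 23; heap: [0-8 ALLOC][9-22 ALLOC][23-30 ALLOC][31-60 FREE]
Op 4: free(a) -> (freed a); heap: [0-8 FREE][9-22 ALLOC][23-30 ALLOC][31-60 FREE]
Op 5: free(c) -> (freed c); heap: [0-8 FREE][9-22 ALLOC][23-60 FREE]
Free blocks: [9 38] total_free=47 largest=38 -> 100*(47-38)/47 = 900/47 ≈ 19.149 -> rounds to 19

Answer: 19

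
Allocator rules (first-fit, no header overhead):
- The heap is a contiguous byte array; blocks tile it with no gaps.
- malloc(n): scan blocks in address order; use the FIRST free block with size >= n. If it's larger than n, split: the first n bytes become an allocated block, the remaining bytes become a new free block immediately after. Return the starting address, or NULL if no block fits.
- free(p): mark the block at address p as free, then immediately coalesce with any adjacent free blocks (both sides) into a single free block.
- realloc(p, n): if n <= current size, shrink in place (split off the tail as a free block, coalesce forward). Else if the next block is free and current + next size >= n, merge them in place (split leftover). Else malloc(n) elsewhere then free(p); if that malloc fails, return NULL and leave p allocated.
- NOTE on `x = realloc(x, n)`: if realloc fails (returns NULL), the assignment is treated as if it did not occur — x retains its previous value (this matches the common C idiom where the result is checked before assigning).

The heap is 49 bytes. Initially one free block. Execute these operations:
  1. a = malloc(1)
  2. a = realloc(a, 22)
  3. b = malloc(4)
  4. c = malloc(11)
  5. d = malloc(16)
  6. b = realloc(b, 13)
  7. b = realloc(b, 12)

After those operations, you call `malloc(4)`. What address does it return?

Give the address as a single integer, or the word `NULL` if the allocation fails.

Answer: 22

Derivation:
Op 1: a = malloc(1) -> a = 0; heap: [0-0 ALLOC][1-48 FREE]
Op 2: a = realloc(a, 22) -> a = 0; heap: [0-21 ALLOC][22-48 FREE]
Op 3: b = malloc(4) -> b = 22; heap: [0-21 ALLOC][22-25 ALLOC][26-48 FREE]
Op 4: c = malloc(11) -> c = 26; heap: [0-21 ALLOC][22-25 ALLOC][26-36 ALLOC][37-48 FREE]
Op 5: d = malloc(16) -> d = NULL; heap: [0-21 ALLOC][22-25 ALLOC][26-36 ALLOC][37-48 FREE]
Op 6: b = realloc(b, 13) -> NULL (b unchanged); heap: [0-21 ALLOC][22-25 ALLOC][26-36 ALLOC][37-48 FREE]
Op 7: b = realloc(b, 12) -> b = 37; heap: [0-21 ALLOC][22-25 FREE][26-36 ALLOC][37-48 ALLOC]
malloc(4): first-fit scan over [0-21 ALLOC][22-25 FREE][26-36 ALLOC][37-48 ALLOC] -> 22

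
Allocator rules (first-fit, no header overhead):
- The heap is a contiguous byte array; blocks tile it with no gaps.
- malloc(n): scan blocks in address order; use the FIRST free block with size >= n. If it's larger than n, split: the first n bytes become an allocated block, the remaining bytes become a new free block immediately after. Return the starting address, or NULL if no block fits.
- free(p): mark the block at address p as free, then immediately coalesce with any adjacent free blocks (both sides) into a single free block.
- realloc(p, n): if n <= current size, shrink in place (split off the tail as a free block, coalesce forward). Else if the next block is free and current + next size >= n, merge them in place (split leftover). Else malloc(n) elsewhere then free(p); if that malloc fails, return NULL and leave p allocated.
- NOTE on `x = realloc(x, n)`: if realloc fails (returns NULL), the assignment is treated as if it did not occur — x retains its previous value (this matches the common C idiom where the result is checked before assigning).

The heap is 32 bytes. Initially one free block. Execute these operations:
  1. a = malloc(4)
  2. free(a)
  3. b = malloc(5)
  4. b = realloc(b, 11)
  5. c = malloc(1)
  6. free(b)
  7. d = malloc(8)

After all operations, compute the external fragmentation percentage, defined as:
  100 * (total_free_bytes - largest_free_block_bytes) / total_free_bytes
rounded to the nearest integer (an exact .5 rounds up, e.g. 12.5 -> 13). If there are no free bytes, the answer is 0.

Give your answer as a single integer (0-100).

Answer: 13

Derivation:
Op 1: a = malloc(4) -> a = 0; heap: [0-3 ALLOC][4-31 FREE]
Op 2: free(a) -> (freed a); heap: [0-31 FREE]
Op 3: b = malloc(5) -> b = 0; heap: [0-4 ALLOC][5-31 FREE]
Op 4: b = realloc(b, 11) -> b = 0; heap: [0-10 ALLOC][11-31 FREE]
Op 5: c = malloc(1) -> c = 11; heap: [0-10 ALLOC][11-11 ALLOC][12-31 FREE]
Op 6: free(b) -> (freed b); heap: [0-10 FREE][11-11 ALLOC][12-31 FREE]
Op 7: d = malloc(8) -> d = 0; heap: [0-7 ALLOC][8-10 FREE][11-11 ALLOC][12-31 FREE]
Free blocks: [3 20] total_free=23 largest=20 -> 100*(23-20)/23 = 300/23 ≈ 13.043 -> rounds to 13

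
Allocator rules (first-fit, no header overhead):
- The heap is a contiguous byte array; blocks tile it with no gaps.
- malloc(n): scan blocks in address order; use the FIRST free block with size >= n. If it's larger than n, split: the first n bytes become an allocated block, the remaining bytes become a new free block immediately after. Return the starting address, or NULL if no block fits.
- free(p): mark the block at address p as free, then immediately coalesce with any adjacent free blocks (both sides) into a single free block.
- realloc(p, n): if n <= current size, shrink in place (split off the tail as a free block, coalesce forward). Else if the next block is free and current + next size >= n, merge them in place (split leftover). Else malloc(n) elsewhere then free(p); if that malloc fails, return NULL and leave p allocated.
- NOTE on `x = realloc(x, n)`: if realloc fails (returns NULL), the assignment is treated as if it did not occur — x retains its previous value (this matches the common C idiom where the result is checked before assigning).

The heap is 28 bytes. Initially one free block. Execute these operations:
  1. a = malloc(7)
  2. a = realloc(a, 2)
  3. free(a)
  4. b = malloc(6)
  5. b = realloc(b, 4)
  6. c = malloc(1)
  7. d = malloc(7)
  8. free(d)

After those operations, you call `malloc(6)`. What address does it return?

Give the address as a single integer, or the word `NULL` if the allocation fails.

Op 1: a = malloc(7) -> a = 0; heap: [0-6 ALLOC][7-27 FREE]
Op 2: a = realloc(a, 2) -> a = 0; heap: [0-1 ALLOC][2-27 FREE]
Op 3: free(a) -> (freed a); heap: [0-27 FREE]
Op 4: b = malloc(6) -> b = 0; heap: [0-5 ALLOC][6-27 FREE]
Op 5: b = realloc(b, 4) -> b = 0; heap: [0-3 ALLOC][4-27 FREE]
Op 6: c = malloc(1) -> c = 4; heap: [0-3 ALLOC][4-4 ALLOC][5-27 FREE]
Op 7: d = malloc(7) -> d = 5; heap: [0-3 ALLOC][4-4 ALLOC][5-11 ALLOC][12-27 FREE]
Op 8: free(d) -> (freed d); heap: [0-3 ALLOC][4-4 ALLOC][5-27 FREE]
malloc(6): first-fit scan over [0-3 ALLOC][4-4 ALLOC][5-27 FREE] -> 5

Answer: 5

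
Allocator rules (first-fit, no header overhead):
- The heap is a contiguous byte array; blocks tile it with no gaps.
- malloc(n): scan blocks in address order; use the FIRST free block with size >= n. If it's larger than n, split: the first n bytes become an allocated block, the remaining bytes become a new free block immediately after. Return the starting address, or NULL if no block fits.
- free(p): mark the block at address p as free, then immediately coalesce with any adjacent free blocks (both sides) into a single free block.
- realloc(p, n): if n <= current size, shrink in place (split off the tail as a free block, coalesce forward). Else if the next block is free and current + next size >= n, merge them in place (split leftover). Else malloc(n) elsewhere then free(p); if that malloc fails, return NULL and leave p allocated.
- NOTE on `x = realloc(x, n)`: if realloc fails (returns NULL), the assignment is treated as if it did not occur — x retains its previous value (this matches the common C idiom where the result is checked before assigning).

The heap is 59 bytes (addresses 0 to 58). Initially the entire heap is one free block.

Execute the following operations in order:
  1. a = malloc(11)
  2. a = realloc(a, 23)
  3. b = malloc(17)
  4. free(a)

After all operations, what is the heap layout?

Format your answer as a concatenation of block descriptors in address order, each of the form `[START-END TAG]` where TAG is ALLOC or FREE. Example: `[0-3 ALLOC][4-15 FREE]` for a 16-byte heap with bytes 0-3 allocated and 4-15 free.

Op 1: a = malloc(11) -> a = 0; heap: [0-10 ALLOC][11-58 FREE]
Op 2: a = realloc(a, 23) -> a = 0; heap: [0-22 ALLOC][23-58 FREE]
Op 3: b = malloc(17) -> b = 23; heap: [0-22 ALLOC][23-39 ALLOC][40-58 FREE]
Op 4: free(a) -> (freed a); heap: [0-22 FREE][23-39 ALLOC][40-58 FREE]

Answer: [0-22 FREE][23-39 ALLOC][40-58 FREE]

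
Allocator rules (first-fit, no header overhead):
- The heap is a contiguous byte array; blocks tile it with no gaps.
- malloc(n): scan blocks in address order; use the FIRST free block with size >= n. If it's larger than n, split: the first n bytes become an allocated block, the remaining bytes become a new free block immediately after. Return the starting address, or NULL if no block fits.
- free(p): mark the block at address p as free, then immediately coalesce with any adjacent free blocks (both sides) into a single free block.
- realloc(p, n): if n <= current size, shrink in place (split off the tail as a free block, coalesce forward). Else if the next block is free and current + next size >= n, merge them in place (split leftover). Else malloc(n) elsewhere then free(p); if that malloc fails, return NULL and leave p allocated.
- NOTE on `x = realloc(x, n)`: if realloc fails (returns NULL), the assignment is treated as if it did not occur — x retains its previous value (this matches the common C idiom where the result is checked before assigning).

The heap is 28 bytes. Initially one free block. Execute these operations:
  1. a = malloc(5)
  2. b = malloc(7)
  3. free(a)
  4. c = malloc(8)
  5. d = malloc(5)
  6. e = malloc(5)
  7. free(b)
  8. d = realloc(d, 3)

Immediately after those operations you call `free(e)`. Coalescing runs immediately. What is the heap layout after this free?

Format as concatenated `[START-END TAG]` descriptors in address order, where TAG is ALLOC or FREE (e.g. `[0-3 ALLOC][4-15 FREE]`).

Answer: [0-2 ALLOC][3-11 FREE][12-19 ALLOC][20-27 FREE]

Derivation:
Op 1: a = malloc(5) -> a = 0; heap: [0-4 ALLOC][5-27 FREE]
Op 2: b = malloc(7) -> b = 5; heap: [0-4 ALLOC][5-11 ALLOC][12-27 FREE]
Op 3: free(a) -> (freed a); heap: [0-4 FREE][5-11 ALLOC][12-27 FREE]
Op 4: c = malloc(8) -> c = 12; heap: [0-4 FREE][5-11 ALLOC][12-19 ALLOC][20-27 FREE]
Op 5: d = malloc(5) -> d = 0; heap: [0-4 ALLOC][5-11 ALLOC][12-19 ALLOC][20-27 FREE]
Op 6: e = malloc(5) -> e = 20; heap: [0-4 ALLOC][5-11 ALLOC][12-19 ALLOC][20-24 ALLOC][25-27 FREE]
Op 7: free(b) -> (freed b); heap: [0-4 ALLOC][5-11 FREE][12-19 ALLOC][20-24 ALLOC][25-27 FREE]
Op 8: d = realloc(d, 3) -> d = 0; heap: [0-2 ALLOC][3-11 FREE][12-19 ALLOC][20-24 ALLOC][25-27 FREE]
free(e): e = 20 -> block [20-24 ALLOC]; mark free, coalesce with adjacent free neighbors -> [0-2 ALLOC][3-11 FREE][12-19 ALLOC][20-27 FREE]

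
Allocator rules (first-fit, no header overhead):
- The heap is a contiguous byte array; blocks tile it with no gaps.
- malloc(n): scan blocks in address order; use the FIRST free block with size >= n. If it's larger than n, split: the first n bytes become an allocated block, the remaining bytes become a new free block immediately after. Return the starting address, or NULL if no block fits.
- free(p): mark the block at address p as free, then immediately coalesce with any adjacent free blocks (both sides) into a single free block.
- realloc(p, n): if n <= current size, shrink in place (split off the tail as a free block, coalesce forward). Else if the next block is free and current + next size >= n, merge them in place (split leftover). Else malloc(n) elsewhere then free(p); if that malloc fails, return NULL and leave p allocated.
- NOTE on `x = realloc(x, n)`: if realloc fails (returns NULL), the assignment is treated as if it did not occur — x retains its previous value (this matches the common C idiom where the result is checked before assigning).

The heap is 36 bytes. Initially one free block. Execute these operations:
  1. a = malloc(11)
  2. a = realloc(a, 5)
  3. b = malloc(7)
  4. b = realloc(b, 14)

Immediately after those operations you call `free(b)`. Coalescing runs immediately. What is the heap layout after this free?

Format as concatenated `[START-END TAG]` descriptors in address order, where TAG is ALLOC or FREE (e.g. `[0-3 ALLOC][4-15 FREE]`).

Op 1: a = malloc(11) -> a = 0; heap: [0-10 ALLOC][11-35 FREE]
Op 2: a = realloc(a, 5) -> a = 0; heap: [0-4 ALLOC][5-35 FREE]
Op 3: b = malloc(7) -> b = 5; heap: [0-4 ALLOC][5-11 ALLOC][12-35 FREE]
Op 4: b = realloc(b, 14) -> b = 5; heap: [0-4 ALLOC][5-18 ALLOC][19-35 FREE]
free(b): b = 5 -> block [5-18 ALLOC]; mark free, coalesce with adjacent free neighbors -> [0-4 ALLOC][5-35 FREE]

Answer: [0-4 ALLOC][5-35 FREE]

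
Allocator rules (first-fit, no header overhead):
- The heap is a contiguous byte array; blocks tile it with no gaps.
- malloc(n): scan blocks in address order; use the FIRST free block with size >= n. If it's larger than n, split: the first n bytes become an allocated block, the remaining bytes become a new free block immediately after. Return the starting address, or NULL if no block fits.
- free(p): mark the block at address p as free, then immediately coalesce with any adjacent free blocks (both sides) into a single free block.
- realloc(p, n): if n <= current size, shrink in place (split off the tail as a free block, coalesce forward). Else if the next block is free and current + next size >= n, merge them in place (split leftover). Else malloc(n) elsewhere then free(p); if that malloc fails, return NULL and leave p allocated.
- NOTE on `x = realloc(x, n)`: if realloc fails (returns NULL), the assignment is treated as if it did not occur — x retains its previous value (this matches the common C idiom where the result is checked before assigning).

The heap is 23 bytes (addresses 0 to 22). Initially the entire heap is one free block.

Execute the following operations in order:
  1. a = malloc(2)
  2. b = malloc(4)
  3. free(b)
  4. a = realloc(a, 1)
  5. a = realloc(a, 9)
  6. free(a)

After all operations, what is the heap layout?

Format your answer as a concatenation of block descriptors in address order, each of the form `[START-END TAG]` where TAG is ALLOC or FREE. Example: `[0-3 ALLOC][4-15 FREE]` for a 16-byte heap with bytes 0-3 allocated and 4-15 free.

Answer: [0-22 FREE]

Derivation:
Op 1: a = malloc(2) -> a = 0; heap: [0-1 ALLOC][2-22 FREE]
Op 2: b = malloc(4) -> b = 2; heap: [0-1 ALLOC][2-5 ALLOC][6-22 FREE]
Op 3: free(b) -> (freed b); heap: [0-1 ALLOC][2-22 FREE]
Op 4: a = realloc(a, 1) -> a = 0; heap: [0-0 ALLOC][1-22 FREE]
Op 5: a = realloc(a, 9) -> a = 0; heap: [0-8 ALLOC][9-22 FREE]
Op 6: free(a) -> (freed a); heap: [0-22 FREE]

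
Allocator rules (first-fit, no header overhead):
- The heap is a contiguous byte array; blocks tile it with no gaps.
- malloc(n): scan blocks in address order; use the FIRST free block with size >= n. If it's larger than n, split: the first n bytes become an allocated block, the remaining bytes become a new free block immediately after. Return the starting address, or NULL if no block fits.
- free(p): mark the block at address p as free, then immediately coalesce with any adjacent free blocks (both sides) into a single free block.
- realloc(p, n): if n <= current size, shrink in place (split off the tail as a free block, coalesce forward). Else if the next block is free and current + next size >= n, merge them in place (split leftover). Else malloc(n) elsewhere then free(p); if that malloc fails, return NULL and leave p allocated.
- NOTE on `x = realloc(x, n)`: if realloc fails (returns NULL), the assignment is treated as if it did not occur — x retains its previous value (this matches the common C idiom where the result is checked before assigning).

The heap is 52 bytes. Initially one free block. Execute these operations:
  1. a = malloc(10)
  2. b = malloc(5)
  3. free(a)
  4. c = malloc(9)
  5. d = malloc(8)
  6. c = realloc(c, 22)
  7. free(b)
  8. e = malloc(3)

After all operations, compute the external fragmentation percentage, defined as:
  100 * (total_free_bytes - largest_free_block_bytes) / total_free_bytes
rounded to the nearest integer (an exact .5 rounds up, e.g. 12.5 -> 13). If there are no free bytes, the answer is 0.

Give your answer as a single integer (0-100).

Op 1: a = malloc(10) -> a = 0; heap: [0-9 ALLOC][10-51 FREE]
Op 2: b = malloc(5) -> b = 10; heap: [0-9 ALLOC][10-14 ALLOC][15-51 FREE]
Op 3: free(a) -> (freed a); heap: [0-9 FREE][10-14 ALLOC][15-51 FREE]
Op 4: c = malloc(9) -> c = 0; heap: [0-8 ALLOC][9-9 FREE][10-14 ALLOC][15-51 FREE]
Op 5: d = malloc(8) -> d = 15; heap: [0-8 ALLOC][9-9 FREE][10-14 ALLOC][15-22 ALLOC][23-51 FREE]
Op 6: c = realloc(c, 22) -> c = 23; heap: [0-9 FREE][10-14 ALLOC][15-22 ALLOC][23-44 ALLOC][45-51 FREE]
Op 7: free(b) -> (freed b); heap: [0-14 FREE][15-22 ALLOC][23-44 ALLOC][45-51 FREE]
Op 8: e = malloc(3) -> e = 0; heap: [0-2 ALLOC][3-14 FREE][15-22 ALLOC][23-44 ALLOC][45-51 FREE]
Free blocks: [12 7] total_free=19 largest=12 -> 100*(19-12)/19 = 700/19 ≈ 36.842 -> rounds to 37

Answer: 37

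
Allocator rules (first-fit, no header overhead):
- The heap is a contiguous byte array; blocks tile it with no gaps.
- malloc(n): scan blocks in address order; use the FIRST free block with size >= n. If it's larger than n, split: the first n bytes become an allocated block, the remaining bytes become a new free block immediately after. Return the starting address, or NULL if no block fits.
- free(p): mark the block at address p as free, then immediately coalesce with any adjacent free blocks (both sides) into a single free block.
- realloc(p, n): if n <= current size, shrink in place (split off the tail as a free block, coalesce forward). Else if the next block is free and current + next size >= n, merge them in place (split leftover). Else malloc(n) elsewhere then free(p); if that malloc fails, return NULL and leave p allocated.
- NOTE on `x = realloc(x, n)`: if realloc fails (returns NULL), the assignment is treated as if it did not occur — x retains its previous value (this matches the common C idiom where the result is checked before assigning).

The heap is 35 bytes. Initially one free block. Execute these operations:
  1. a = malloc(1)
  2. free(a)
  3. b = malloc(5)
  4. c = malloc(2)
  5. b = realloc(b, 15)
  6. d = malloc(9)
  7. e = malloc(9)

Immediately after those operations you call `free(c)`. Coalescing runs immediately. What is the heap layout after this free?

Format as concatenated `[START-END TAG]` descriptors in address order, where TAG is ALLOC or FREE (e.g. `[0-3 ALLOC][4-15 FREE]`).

Op 1: a = malloc(1) -> a = 0; heap: [0-0 ALLOC][1-34 FREE]
Op 2: free(a) -> (freed a); heap: [0-34 FREE]
Op 3: b = malloc(5) -> b = 0; heap: [0-4 ALLOC][5-34 FREE]
Op 4: c = malloc(2) -> c = 5; heap: [0-4 ALLOC][5-6 ALLOC][7-34 FREE]
Op 5: b = realloc(b, 15) -> b = 7; heap: [0-4 FREE][5-6 ALLOC][7-21 ALLOC][22-34 FREE]
Op 6: d = malloc(9) -> d = 22; heap: [0-4 FREE][5-6 ALLOC][7-21 ALLOC][22-30 ALLOC][31-34 FREE]
Op 7: e = malloc(9) -> e = NULL; heap: [0-4 FREE][5-6 ALLOC][7-21 ALLOC][22-30 ALLOC][31-34 FREE]
free(c): c = 5 -> block [5-6 ALLOC]; mark free, coalesce with adjacent free neighbors -> [0-6 FREE][7-21 ALLOC][22-30 ALLOC][31-34 FREE]

Answer: [0-6 FREE][7-21 ALLOC][22-30 ALLOC][31-34 FREE]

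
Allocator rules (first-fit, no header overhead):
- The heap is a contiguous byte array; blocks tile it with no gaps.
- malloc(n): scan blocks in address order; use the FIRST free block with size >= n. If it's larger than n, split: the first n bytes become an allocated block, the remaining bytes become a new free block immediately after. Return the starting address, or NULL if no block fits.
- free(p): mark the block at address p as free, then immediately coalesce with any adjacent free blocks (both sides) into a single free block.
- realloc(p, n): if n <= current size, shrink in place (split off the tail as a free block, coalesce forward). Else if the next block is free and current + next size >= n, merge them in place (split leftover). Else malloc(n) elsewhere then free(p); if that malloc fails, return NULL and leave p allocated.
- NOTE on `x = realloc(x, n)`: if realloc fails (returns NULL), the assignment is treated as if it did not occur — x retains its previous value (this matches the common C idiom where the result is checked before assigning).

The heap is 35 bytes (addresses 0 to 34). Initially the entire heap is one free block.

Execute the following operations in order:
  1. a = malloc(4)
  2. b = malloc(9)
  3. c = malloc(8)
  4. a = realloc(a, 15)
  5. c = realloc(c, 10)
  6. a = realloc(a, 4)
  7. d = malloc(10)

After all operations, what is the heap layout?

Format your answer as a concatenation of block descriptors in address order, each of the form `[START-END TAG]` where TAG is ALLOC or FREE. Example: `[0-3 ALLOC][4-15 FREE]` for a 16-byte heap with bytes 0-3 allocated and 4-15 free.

Answer: [0-3 ALLOC][4-12 ALLOC][13-22 ALLOC][23-32 ALLOC][33-34 FREE]

Derivation:
Op 1: a = malloc(4) -> a = 0; heap: [0-3 ALLOC][4-34 FREE]
Op 2: b = malloc(9) -> b = 4; heap: [0-3 ALLOC][4-12 ALLOC][13-34 FREE]
Op 3: c = malloc(8) -> c = 13; heap: [0-3 ALLOC][4-12 ALLOC][13-20 ALLOC][21-34 FREE]
Op 4: a = realloc(a, 15) -> NULL (a unchanged); heap: [0-3 ALLOC][4-12 ALLOC][13-20 ALLOC][21-34 FREE]
Op 5: c = realloc(c, 10) -> c = 13; heap: [0-3 ALLOC][4-12 ALLOC][13-22 ALLOC][23-34 FREE]
Op 6: a = realloc(a, 4) -> a = 0; heap: [0-3 ALLOC][4-12 ALLOC][13-22 ALLOC][23-34 FREE]
Op 7: d = malloc(10) -> d = 23; heap: [0-3 ALLOC][4-12 ALLOC][13-22 ALLOC][23-32 ALLOC][33-34 FREE]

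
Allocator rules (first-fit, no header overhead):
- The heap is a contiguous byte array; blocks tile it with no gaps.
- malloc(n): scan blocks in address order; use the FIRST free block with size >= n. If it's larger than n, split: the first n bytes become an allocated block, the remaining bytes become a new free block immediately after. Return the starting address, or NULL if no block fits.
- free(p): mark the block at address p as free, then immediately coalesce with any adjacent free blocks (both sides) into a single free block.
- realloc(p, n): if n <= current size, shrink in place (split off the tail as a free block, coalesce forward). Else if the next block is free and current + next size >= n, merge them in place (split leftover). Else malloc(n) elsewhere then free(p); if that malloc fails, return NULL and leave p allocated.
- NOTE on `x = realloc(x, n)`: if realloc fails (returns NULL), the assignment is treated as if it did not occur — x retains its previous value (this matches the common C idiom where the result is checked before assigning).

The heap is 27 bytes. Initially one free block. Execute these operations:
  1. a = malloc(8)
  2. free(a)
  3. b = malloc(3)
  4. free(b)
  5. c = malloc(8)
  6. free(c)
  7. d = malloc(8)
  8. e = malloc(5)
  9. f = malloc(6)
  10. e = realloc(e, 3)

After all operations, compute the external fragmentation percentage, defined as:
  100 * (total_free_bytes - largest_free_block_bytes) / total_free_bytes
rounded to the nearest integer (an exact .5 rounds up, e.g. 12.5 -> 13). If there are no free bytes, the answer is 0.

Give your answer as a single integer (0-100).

Answer: 20

Derivation:
Op 1: a = malloc(8) -> a = 0; heap: [0-7 ALLOC][8-26 FREE]
Op 2: free(a) -> (freed a); heap: [0-26 FREE]
Op 3: b = malloc(3) -> b = 0; heap: [0-2 ALLOC][3-26 FREE]
Op 4: free(b) -> (freed b); heap: [0-26 FREE]
Op 5: c = malloc(8) -> c = 0; heap: [0-7 ALLOC][8-26 FREE]
Op 6: free(c) -> (freed c); heap: [0-26 FREE]
Op 7: d = malloc(8) -> d = 0; heap: [0-7 ALLOC][8-26 FREE]
Op 8: e = malloc(5) -> e = 8; heap: [0-7 ALLOC][8-12 ALLOC][13-26 FREE]
Op 9: f = malloc(6) -> f = 13; heap: [0-7 ALLOC][8-12 ALLOC][13-18 ALLOC][19-26 FREE]
Op 10: e = realloc(e, 3) -> e = 8; heap: [0-7 ALLOC][8-10 ALLOC][11-12 FREE][13-18 ALLOC][19-26 FREE]
Free blocks: [2 8] total_free=10 largest=8 -> 100*(10-8)/10 = 200/10 = 20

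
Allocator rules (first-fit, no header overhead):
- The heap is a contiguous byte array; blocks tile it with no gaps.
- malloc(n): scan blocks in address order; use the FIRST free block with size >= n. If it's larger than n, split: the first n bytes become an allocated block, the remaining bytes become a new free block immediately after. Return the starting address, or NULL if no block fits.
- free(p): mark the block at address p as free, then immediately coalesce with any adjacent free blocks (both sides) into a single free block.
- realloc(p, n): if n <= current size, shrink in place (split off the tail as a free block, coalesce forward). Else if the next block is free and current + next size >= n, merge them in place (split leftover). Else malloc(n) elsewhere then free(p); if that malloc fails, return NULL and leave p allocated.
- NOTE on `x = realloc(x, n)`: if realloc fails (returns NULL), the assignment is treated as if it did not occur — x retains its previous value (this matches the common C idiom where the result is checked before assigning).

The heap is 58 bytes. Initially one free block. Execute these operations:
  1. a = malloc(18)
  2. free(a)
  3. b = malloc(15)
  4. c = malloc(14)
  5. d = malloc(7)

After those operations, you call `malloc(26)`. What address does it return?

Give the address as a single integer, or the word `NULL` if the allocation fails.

Op 1: a = malloc(18) -> a = 0; heap: [0-17 ALLOC][18-57 FREE]
Op 2: free(a) -> (freed a); heap: [0-57 FREE]
Op 3: b = malloc(15) -> b = 0; heap: [0-14 ALLOC][15-57 FREE]
Op 4: c = malloc(14) -> c = 15; heap: [0-14 ALLOC][15-28 ALLOC][29-57 FREE]
Op 5: d = malloc(7) -> d = 29; heap: [0-14 ALLOC][15-28 ALLOC][29-35 ALLOC][36-57 FREE]
malloc(26): first-fit scan over [0-14 ALLOC][15-28 ALLOC][29-35 ALLOC][36-57 FREE] -> NULL

Answer: NULL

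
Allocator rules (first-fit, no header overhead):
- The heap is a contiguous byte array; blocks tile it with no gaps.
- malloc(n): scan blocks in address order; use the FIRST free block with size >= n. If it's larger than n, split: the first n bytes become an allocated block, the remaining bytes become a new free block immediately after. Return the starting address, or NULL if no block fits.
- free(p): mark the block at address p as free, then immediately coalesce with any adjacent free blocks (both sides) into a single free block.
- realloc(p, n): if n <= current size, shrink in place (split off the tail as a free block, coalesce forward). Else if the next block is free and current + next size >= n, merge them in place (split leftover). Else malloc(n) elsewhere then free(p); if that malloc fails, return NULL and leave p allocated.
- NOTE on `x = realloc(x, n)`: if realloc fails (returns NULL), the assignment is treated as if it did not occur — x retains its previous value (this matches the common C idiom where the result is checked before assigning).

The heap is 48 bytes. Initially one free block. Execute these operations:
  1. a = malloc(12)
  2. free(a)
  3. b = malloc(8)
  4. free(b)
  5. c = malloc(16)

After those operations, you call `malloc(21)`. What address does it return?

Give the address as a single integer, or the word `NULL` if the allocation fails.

Answer: 16

Derivation:
Op 1: a = malloc(12) -> a = 0; heap: [0-11 ALLOC][12-47 FREE]
Op 2: free(a) -> (freed a); heap: [0-47 FREE]
Op 3: b = malloc(8) -> b = 0; heap: [0-7 ALLOC][8-47 FREE]
Op 4: free(b) -> (freed b); heap: [0-47 FREE]
Op 5: c = malloc(16) -> c = 0; heap: [0-15 ALLOC][16-47 FREE]
malloc(21): first-fit scan over [0-15 ALLOC][16-47 FREE] -> 16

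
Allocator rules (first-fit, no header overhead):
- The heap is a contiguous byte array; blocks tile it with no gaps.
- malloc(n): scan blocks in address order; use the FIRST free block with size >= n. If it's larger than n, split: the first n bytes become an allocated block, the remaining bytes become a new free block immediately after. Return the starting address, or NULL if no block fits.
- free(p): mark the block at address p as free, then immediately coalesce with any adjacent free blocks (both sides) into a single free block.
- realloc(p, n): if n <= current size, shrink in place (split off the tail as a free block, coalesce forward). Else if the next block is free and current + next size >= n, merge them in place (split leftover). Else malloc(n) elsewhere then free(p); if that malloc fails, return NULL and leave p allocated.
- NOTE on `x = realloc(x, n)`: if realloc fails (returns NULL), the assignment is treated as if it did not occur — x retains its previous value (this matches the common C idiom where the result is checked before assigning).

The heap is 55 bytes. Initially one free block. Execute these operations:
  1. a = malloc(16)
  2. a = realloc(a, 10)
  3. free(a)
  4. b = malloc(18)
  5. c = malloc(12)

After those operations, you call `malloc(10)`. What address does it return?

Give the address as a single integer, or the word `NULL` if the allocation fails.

Op 1: a = malloc(16) -> a = 0; heap: [0-15 ALLOC][16-54 FREE]
Op 2: a = realloc(a, 10) -> a = 0; heap: [0-9 ALLOC][10-54 FREE]
Op 3: free(a) -> (freed a); heap: [0-54 FREE]
Op 4: b = malloc(18) -> b = 0; heap: [0-17 ALLOC][18-54 FREE]
Op 5: c = malloc(12) -> c = 18; heap: [0-17 ALLOC][18-29 ALLOC][30-54 FREE]
malloc(10): first-fit scan over [0-17 ALLOC][18-29 ALLOC][30-54 FREE] -> 30

Answer: 30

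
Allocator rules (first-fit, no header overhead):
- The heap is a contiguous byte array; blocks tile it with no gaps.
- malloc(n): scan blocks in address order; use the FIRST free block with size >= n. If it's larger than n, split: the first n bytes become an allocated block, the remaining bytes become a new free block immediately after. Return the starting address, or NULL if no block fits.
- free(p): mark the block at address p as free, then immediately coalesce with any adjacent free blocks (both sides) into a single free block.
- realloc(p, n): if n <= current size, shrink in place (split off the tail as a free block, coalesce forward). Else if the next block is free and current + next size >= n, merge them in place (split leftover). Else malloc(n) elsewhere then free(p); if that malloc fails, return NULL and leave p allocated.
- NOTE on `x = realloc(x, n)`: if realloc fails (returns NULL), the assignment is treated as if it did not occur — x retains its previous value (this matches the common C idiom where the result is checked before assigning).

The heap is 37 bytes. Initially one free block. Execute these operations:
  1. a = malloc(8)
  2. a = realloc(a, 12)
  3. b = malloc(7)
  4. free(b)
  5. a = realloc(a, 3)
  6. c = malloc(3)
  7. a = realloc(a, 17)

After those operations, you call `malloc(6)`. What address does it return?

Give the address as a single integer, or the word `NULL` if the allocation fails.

Answer: 23

Derivation:
Op 1: a = malloc(8) -> a = 0; heap: [0-7 ALLOC][8-36 FREE]
Op 2: a = realloc(a, 12) -> a = 0; heap: [0-11 ALLOC][12-36 FREE]
Op 3: b = malloc(7) -> b = 12; heap: [0-11 ALLOC][12-18 ALLOC][19-36 FREE]
Op 4: free(b) -> (freed b); heap: [0-11 ALLOC][12-36 FREE]
Op 5: a = realloc(a, 3) -> a = 0; heap: [0-2 ALLOC][3-36 FREE]
Op 6: c = malloc(3) -> c = 3; heap: [0-2 ALLOC][3-5 ALLOC][6-36 FREE]
Op 7: a = realloc(a, 17) -> a = 6; heap: [0-2 FREE][3-5 ALLOC][6-22 ALLOC][23-36 FREE]
malloc(6): first-fit scan over [0-2 FREE][3-5 ALLOC][6-22 ALLOC][23-36 FREE] -> 23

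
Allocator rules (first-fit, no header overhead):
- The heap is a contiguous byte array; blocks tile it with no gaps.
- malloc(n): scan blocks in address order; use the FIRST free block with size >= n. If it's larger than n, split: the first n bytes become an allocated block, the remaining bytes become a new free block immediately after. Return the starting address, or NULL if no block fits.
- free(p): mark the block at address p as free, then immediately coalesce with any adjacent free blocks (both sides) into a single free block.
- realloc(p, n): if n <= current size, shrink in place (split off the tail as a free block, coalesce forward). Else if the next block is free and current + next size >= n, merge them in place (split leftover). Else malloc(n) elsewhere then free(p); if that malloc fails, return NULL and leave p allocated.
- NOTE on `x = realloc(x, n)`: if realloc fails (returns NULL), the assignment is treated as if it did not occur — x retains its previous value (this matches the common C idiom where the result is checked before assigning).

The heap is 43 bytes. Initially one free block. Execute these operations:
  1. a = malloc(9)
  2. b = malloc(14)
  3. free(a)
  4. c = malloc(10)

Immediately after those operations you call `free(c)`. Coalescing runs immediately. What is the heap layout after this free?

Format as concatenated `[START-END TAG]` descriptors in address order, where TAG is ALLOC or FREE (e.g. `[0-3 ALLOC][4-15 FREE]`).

Answer: [0-8 FREE][9-22 ALLOC][23-42 FREE]

Derivation:
Op 1: a = malloc(9) -> a = 0; heap: [0-8 ALLOC][9-42 FREE]
Op 2: b = malloc(14) -> b = 9; heap: [0-8 ALLOC][9-22 ALLOC][23-42 FREE]
Op 3: free(a) -> (freed a); heap: [0-8 FREE][9-22 ALLOC][23-42 FREE]
Op 4: c = malloc(10) -> c = 23; heap: [0-8 FREE][9-22 ALLOC][23-32 ALLOC][33-42 FREE]
free(c): c = 23 -> block [23-32 ALLOC]; mark free, coalesce with adjacent free neighbors -> [0-8 FREE][9-22 ALLOC][23-42 FREE]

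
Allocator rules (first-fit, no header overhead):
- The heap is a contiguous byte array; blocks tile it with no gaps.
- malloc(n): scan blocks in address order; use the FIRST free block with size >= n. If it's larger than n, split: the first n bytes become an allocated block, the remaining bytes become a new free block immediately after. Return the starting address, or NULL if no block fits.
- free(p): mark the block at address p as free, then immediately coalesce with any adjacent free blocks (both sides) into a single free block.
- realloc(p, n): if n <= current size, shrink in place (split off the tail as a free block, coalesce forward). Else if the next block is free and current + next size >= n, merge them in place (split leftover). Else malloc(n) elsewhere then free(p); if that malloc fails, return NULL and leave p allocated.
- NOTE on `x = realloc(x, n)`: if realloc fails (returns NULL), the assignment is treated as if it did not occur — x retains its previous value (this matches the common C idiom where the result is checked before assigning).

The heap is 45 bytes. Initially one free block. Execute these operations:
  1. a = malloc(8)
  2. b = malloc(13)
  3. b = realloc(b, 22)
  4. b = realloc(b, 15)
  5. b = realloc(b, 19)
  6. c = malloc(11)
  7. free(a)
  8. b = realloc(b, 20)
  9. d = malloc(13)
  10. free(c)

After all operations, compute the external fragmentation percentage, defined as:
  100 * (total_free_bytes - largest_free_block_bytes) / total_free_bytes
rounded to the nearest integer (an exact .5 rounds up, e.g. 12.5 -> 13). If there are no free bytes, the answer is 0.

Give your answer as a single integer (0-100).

Op 1: a = malloc(8) -> a = 0; heap: [0-7 ALLOC][8-44 FREE]
Op 2: b = malloc(13) -> b = 8; heap: [0-7 ALLOC][8-20 ALLOC][21-44 FREE]
Op 3: b = realloc(b, 22) -> b = 8; heap: [0-7 ALLOC][8-29 ALLOC][30-44 FREE]
Op 4: b = realloc(b, 15) -> b = 8; heap: [0-7 ALLOC][8-22 ALLOC][23-44 FREE]
Op 5: b = realloc(b, 19) -> b = 8; heap: [0-7 ALLOC][8-26 ALLOC][27-44 FREE]
Op 6: c = malloc(11) -> c = 27; heap: [0-7 ALLOC][8-26 ALLOC][27-37 ALLOC][38-44 FREE]
Op 7: free(a) -> (freed a); heap: [0-7 FREE][8-26 ALLOC][27-37 ALLOC][38-44 FREE]
Op 8: b = realloc(b, 20) -> NULL (b unchanged); heap: [0-7 FREE][8-26 ALLOC][27-37 ALLOC][38-44 FREE]
Op 9: d = malloc(13) -> d = NULL; heap: [0-7 FREE][8-26 ALLOC][27-37 ALLOC][38-44 FREE]
Op 10: free(c) -> (freed c); heap: [0-7 FREE][8-26 ALLOC][27-44 FREE]
Free blocks: [8 18] total_free=26 largest=18 -> 100*(26-18)/26 = 800/26 ≈ 30.769 -> rounds to 31

Answer: 31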